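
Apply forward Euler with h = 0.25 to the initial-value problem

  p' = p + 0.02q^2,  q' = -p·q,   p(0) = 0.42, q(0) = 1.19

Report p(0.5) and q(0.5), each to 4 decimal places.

0.6708, 0.9234

Euler on (p,q): p_{n+1} = p_n + h·p', q_{n+1} = q_n + h·q'.
0.000000: (0.420000, 1.190000); f=(0.448322, -0.499800) → (0.532080, 1.065050)
0.250000: (0.532080, 1.065050); f=(0.554767, -0.566692) → (0.670772, 0.923377)
(p(0.5), q(0.5)) ≈ (0.6708, 0.9234)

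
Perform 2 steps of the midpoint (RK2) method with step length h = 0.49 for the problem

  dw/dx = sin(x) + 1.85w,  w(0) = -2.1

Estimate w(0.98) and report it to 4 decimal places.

-10.5689

Midpoint: k1 = f(x_n, w_n); k2 = f(x_n + h/2, w_n + (h/2)·k1); w_{n+1} = w_n + h·k2.
x=0.000000, w=-2.100000:
  k1 = f(0.000000, -2.100000) = -3.885000
  k2 = f(0.245000, -3.051825) = -5.403320
  w ← -2.100000 + 0.49·(-5.403320) = -4.747627
x=0.490000, w=-4.747627:
  k1 = f(0.490000, -4.747627) = -8.312484
  k2 = f(0.735000, -6.784185) = -11.880156
  w ← -4.747627 + 0.49·(-11.880156) = -10.568903
w(0.98) ≈ -10.5689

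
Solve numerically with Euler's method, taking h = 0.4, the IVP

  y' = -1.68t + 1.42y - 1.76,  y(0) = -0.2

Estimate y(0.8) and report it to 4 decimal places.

Euler: y_{n+1} = y_n + h·f(t_n, y_n).
t=0.000000, y=-0.200000: f=-2.044000 → y ← -0.200000 + 0.4·(-2.044000) = -1.017600
t=0.400000, y=-1.017600: f=-3.876992 → y ← -1.017600 + 0.4·(-3.876992) = -2.568397
y(0.8) ≈ -2.5684

-2.5684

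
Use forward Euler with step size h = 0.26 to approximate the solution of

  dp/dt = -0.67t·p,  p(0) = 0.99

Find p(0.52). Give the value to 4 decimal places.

Euler: p_{n+1} = p_n + h·f(t_n, p_n).
t=0.000000, p=0.990000: f=0.000000 → p ← 0.990000 + 0.26·0.000000 = 0.990000
t=0.260000, p=0.990000: f=-0.172458 → p ← 0.990000 + 0.26·(-0.172458) = 0.945161
p(0.52) ≈ 0.9452

0.9452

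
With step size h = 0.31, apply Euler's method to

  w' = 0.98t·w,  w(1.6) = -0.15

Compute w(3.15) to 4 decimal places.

Euler: w_{n+1} = w_n + h·f(t_n, w_n).
t=1.600000, w=-0.150000: f=-0.235200 → w ← -0.150000 + 0.31·(-0.235200) = -0.222912
t=1.910000, w=-0.222912: f=-0.417247 → w ← -0.222912 + 0.31·(-0.417247) = -0.352258
t=2.220000, w=-0.352258: f=-0.766374 → w ← -0.352258 + 0.31·(-0.766374) = -0.589834
t=2.530000, w=-0.589834: f=-1.462435 → w ← -0.589834 + 0.31·(-1.462435) = -1.043189
t=2.840000, w=-1.043189: f=-2.903404 → w ← -1.043189 + 0.31·(-2.903404) = -1.943244
w(3.15) ≈ -1.9432

-1.9432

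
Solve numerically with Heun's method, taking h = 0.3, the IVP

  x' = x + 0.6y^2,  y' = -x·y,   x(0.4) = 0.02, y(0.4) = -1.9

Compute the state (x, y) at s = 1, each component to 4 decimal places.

1.5296, -1.2069

Heun on (x,y): k1 = f(s_n, state_n); k2 = f(s_n + h, state_n + h·k1); state_{n+1} = state_n + (h/2)·(k1 + k2).
0.400000: (0.020000, -1.900000)
  k1 = (2.186000, 0.038000)
  predictor → (0.675800, -1.888600)
  k2 = (2.815886, 1.276316)
  → (0.770283, -1.702853)
0.700000: (0.770283, -1.702853)
  k1 = (2.510107, 1.311678)
  predictor → (1.523315, -1.309349)
  k2 = (2.551952, 1.994551)
  → (1.529592, -1.206918)
(x(1), y(1)) ≈ (1.5296, -1.2069)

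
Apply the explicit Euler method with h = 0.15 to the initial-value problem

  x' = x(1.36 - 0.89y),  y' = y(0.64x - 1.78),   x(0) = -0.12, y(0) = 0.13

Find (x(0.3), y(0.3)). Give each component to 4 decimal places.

Euler on (x,y): x_{n+1} = x_n + h·x', y_{n+1} = y_n + h·y'.
0.000000: (-0.120000, 0.130000); f=(-0.149316, -0.241384) → (-0.142397, 0.093792)
0.150000: (-0.142397, 0.093792); f=(-0.181774, -0.175498) → (-0.169663, 0.067468)
(x(0.3), y(0.3)) ≈ (-0.1697, 0.0675)

-0.1697, 0.0675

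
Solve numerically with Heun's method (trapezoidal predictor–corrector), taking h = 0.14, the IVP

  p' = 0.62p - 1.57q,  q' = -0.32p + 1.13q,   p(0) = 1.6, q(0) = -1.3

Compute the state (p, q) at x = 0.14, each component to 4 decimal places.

2.0735, -1.6088

Heun on (p,q): k1 = f(x_n, state_n); k2 = f(x_n + h, state_n + h·k1); state_{n+1} = state_n + (h/2)·(k1 + k2).
0.000000: (1.600000, -1.300000)
  k1 = (3.033000, -1.981000)
  predictor → (2.024620, -1.577340)
  k2 = (3.731688, -2.430273)
  → (2.073528, -1.608789)
(p(0.14), q(0.14)) ≈ (2.0735, -1.6088)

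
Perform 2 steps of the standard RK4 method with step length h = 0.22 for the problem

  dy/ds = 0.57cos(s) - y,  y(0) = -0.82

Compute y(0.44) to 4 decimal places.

RK4: k1 = f(s_n, y_n); k2 = f(s_n + h/2, y_n + (h/2)·k1); k3 = f(s_n + h/2, y_n + (h/2)·k2); k4 = f(s_n + h, y_n + h·k3); y_{n+1} = y_n + (h/6)·(k1 + 2k2 + 2k3 + k4).
s=0.000000, y=-0.820000:
  k1 = f(0.000000, -0.820000) = 1.390000
  k2 = f(0.110000, -0.667100) = 1.233655
  k3 = f(0.110000, -0.684298) = 1.250853
  k4 = f(0.220000, -0.544812) = 1.101074
  y ← -0.820000 + (0.22/6)·(k1 + 2k2 + 2k3 + k4) = -0.546463
s=0.220000, y=-0.546463:
  k1 = f(0.220000, -0.546463) = 1.102725
  k2 = f(0.330000, -0.425164) = 0.964408
  k3 = f(0.330000, -0.440379) = 0.979623
  k4 = f(0.440000, -0.330946) = 0.846655
  y ← -0.546463 + (0.22/6)·(k1 + 2k2 + 2k3 + k4) = -0.332424
y(0.44) ≈ -0.3324

-0.3324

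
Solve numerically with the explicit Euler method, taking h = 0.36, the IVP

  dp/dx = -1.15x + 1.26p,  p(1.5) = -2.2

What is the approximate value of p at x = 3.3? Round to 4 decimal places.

-24.1267

Euler: p_{n+1} = p_n + h·f(x_n, p_n).
x=1.500000, p=-2.200000: f=-4.497000 → p ← -2.200000 + 0.36·(-4.497000) = -3.818920
x=1.860000, p=-3.818920: f=-6.950839 → p ← -3.818920 + 0.36·(-6.950839) = -6.321222
x=2.220000, p=-6.321222: f=-10.517740 → p ← -6.321222 + 0.36·(-10.517740) = -10.107608
x=2.580000, p=-10.107608: f=-15.702587 → p ← -10.107608 + 0.36·(-15.702587) = -15.760540
x=2.940000, p=-15.760540: f=-23.239280 → p ← -15.760540 + 0.36·(-23.239280) = -24.126680
p(3.3) ≈ -24.1267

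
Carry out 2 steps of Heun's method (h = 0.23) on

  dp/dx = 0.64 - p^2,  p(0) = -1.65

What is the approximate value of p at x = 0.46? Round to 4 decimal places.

Heun: k1 = f(x_n, p_n); k2 = f(x_n + h, p_n + h·k1); p_{n+1} = p_n + (h/2)·(k1 + k2).
x=0.000000, p=-1.650000:
  k1 = f(0.000000, -1.650000) = -2.082500
  k2 = f(0.230000, -2.128975) = -3.892535
  p ← -1.650000 + (0.23/2)·(-2.082500 + (-3.892535)) = -2.337129
x=0.230000, p=-2.337129:
  k1 = f(0.230000, -2.337129) = -4.822172
  k2 = f(0.460000, -3.446228) = -11.236491
  p ← -2.337129 + (0.23/2)·(-4.822172 + (-11.236491)) = -4.183875
p(0.46) ≈ -4.1839

-4.1839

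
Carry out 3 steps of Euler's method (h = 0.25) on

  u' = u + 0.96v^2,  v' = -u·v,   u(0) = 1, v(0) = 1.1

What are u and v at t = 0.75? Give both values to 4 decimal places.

2.6728, 0.2424

Euler on (u,v): u_{n+1} = u_n + h·u', v_{n+1} = v_n + h·v'.
0.000000: (1.000000, 1.100000); f=(2.161600, -1.100000) → (1.540400, 0.825000)
0.250000: (1.540400, 0.825000); f=(2.193800, -1.270830) → (2.088850, 0.507293)
0.500000: (2.088850, 0.507293); f=(2.335902, -1.059658) → (2.672825, 0.242378)
(u(0.75), v(0.75)) ≈ (2.6728, 0.2424)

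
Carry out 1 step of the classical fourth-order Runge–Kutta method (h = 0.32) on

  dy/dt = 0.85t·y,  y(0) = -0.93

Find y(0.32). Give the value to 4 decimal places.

RK4: k1 = f(t_n, y_n); k2 = f(t_n + h/2, y_n + (h/2)·k1); k3 = f(t_n + h/2, y_n + (h/2)·k2); k4 = f(t_n + h, y_n + h·k3); y_{n+1} = y_n + (h/6)·(k1 + 2k2 + 2k3 + k4).
t=0.000000, y=-0.930000:
  k1 = f(0.000000, -0.930000) = 0.000000
  k2 = f(0.160000, -0.930000) = -0.126480
  k3 = f(0.160000, -0.950237) = -0.129232
  k4 = f(0.320000, -0.971354) = -0.264208
  y ← -0.930000 + (0.32/6)·(k1 + 2k2 + 2k3 + k4) = -0.971367
y(0.32) ≈ -0.9714

-0.9714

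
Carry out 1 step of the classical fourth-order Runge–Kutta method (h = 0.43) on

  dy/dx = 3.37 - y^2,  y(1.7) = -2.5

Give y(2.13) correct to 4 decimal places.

RK4: k1 = f(x_n, y_n); k2 = f(x_n + h/2, y_n + (h/2)·k1); k3 = f(x_n + h/2, y_n + (h/2)·k2); k4 = f(x_n + h, y_n + h·k3); y_{n+1} = y_n + (h/6)·(k1 + 2k2 + 2k3 + k4).
x=1.700000, y=-2.500000:
  k1 = f(1.700000, -2.500000) = -2.880000
  k2 = f(1.915000, -3.119200) = -6.359409
  k3 = f(1.915000, -3.867273) = -11.585799
  k4 = f(2.130000, -7.481894) = -52.608734
  y ← -2.500000 + (0.43/6)·(k1 + 2k2 + 2k3 + k4) = -9.048839
y(2.13) ≈ -9.0488

-9.0488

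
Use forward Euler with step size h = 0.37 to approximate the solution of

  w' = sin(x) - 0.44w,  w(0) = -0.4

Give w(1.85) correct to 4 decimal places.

0.7348

Euler: w_{n+1} = w_n + h·f(x_n, w_n).
x=0.000000, w=-0.400000: f=0.176000 → w ← -0.400000 + 0.37·0.176000 = -0.334880
x=0.370000, w=-0.334880: f=0.508963 → w ← -0.334880 + 0.37·0.508963 = -0.146564
x=0.740000, w=-0.146564: f=0.738776 → w ← -0.146564 + 0.37·0.738776 = 0.126783
x=1.110000, w=0.126783: f=0.839914 → w ← 0.126783 + 0.37·0.839914 = 0.437551
x=1.480000, w=0.437551: f=0.803358 → w ← 0.437551 + 0.37·0.803358 = 0.734794
w(1.85) ≈ 0.7348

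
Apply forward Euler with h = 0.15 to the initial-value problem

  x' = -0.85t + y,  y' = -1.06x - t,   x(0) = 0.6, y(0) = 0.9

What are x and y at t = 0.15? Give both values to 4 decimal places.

Euler on (x,y): x_{n+1} = x_n + h·x', y_{n+1} = y_n + h·y'.
0.000000: (0.600000, 0.900000); f=(0.900000, -0.636000) → (0.735000, 0.804600)
(x(0.15), y(0.15)) ≈ (0.7350, 0.8046)

0.7350, 0.8046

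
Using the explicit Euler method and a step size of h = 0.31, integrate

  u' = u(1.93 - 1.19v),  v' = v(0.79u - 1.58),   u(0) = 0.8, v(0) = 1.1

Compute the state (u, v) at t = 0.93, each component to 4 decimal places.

1.7334, 0.4718

Euler on (u,v): u_{n+1} = u_n + h·u', v_{n+1} = v_n + h·v'.
0.000000: (0.800000, 1.100000); f=(0.496800, -1.042800) → (0.954008, 0.776732)
0.310000: (0.954008, 0.776732); f=(0.959435, -0.641840) → (1.251433, 0.577762)
0.620000: (1.251433, 0.577762); f=(1.554860, -0.341670) → (1.733440, 0.471844)
(u(0.93), v(0.93)) ≈ (1.7334, 0.4718)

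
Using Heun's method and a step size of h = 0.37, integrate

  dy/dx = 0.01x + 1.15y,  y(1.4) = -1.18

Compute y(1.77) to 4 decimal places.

-1.7819

Heun: k1 = f(x_n, y_n); k2 = f(x_n + h, y_n + h·k1); y_{n+1} = y_n + (h/2)·(k1 + k2).
x=1.400000, y=-1.180000:
  k1 = f(1.400000, -1.180000) = -1.343000
  k2 = f(1.770000, -1.676910) = -1.910746
  y ← -1.180000 + (0.37/2)·(-1.343000 + (-1.910746)) = -1.781943
y(1.77) ≈ -1.7819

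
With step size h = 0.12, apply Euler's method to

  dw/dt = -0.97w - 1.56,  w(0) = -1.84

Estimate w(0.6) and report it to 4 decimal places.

Euler: w_{n+1} = w_n + h·f(t_n, w_n).
t=0.000000, w=-1.840000: f=0.224800 → w ← -1.840000 + 0.12·0.224800 = -1.813024
t=0.120000, w=-1.813024: f=0.198633 → w ← -1.813024 + 0.12·0.198633 = -1.789188
t=0.240000, w=-1.789188: f=0.175512 → w ← -1.789188 + 0.12·0.175512 = -1.768127
t=0.360000, w=-1.768127: f=0.155083 → w ← -1.768127 + 0.12·0.155083 = -1.749517
t=0.480000, w=-1.749517: f=0.137031 → w ← -1.749517 + 0.12·0.137031 = -1.733073
w(0.6) ≈ -1.7331

-1.7331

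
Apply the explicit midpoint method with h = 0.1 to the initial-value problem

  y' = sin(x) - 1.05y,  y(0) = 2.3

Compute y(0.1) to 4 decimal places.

2.0762

Midpoint: k1 = f(x_n, y_n); k2 = f(x_n + h/2, y_n + (h/2)·k1); y_{n+1} = y_n + h·k2.
x=0.000000, y=2.300000:
  k1 = f(0.000000, 2.300000) = -2.415000
  k2 = f(0.050000, 2.179250) = -2.238233
  y ← 2.300000 + 0.1·(-2.238233) = 2.076177
y(0.1) ≈ 2.0762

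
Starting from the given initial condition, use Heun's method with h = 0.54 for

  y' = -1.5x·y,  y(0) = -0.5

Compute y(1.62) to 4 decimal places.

-0.1005

Heun: k1 = f(x_n, y_n); k2 = f(x_n + h, y_n + h·k1); y_{n+1} = y_n + (h/2)·(k1 + k2).
x=0.000000, y=-0.500000:
  k1 = f(0.000000, -0.500000) = 0.000000
  k2 = f(0.540000, -0.500000) = 0.405000
  y ← -0.500000 + (0.54/2)·(0.000000 + 0.405000) = -0.390650
x=0.540000, y=-0.390650:
  k1 = f(0.540000, -0.390650) = 0.316426
  k2 = f(1.080000, -0.219780) = 0.356043
  y ← -0.390650 + (0.54/2)·(0.316426 + 0.356043) = -0.209083
x=1.080000, y=-0.209083:
  k1 = f(1.080000, -0.209083) = 0.338715
  k2 = f(1.620000, -0.026177) = 0.063611
  y ← -0.209083 + (0.54/2)·(0.338715 + 0.063611) = -0.100455
y(1.62) ≈ -0.1005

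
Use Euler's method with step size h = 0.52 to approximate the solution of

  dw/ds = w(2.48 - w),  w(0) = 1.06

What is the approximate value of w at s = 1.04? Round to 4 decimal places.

Euler: w_{n+1} = w_n + h·f(s_n, w_n).
s=0.000000, w=1.060000: f=1.505200 → w ← 1.060000 + 0.52·1.505200 = 1.842704
s=0.520000, w=1.842704: f=1.174348 → w ← 1.842704 + 0.52·1.174348 = 2.453365
w(1.04) ≈ 2.4534

2.4534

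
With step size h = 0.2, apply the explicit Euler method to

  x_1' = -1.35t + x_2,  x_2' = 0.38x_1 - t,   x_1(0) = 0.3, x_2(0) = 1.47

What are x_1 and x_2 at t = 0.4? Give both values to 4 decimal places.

Euler on (x_1,x_2): x_1_{n+1} = x_1_n + h·x_1', x_2_{n+1} = x_2_n + h·x_2'.
0.000000: (0.300000, 1.470000); f=(1.470000, 0.114000) → (0.594000, 1.492800)
0.200000: (0.594000, 1.492800); f=(1.222800, 0.025720) → (0.838560, 1.497944)
(x_1(0.4), x_2(0.4)) ≈ (0.8386, 1.4979)

0.8386, 1.4979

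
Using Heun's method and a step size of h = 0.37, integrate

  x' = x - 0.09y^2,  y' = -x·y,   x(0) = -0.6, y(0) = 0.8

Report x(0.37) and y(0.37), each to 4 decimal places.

Heun on (x,y): k1 = f(t_n, state_n); k2 = f(t_n + h, state_n + h·k1); state_{n+1} = state_n + (h/2)·(k1 + k2).
0.000000: (-0.600000, 0.800000)
  k1 = (-0.657600, 0.480000)
  predictor → (-0.843312, 0.977600)
  k2 = (-0.929325, 0.824422)
  → (-0.893581, 1.041318)
(x(0.37), y(0.37)) ≈ (-0.8936, 1.0413)

-0.8936, 1.0413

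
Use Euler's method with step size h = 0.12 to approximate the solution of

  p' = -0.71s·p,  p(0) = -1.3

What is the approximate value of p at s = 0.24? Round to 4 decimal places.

-1.2867

Euler: p_{n+1} = p_n + h·f(s_n, p_n).
s=0.000000, p=-1.300000: f=0.000000 → p ← -1.300000 + 0.12·0.000000 = -1.300000
s=0.120000, p=-1.300000: f=0.110760 → p ← -1.300000 + 0.12·0.110760 = -1.286709
p(0.24) ≈ -1.2867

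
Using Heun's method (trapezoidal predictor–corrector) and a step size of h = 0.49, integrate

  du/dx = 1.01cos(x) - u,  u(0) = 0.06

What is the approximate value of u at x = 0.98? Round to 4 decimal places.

0.4901

Heun: k1 = f(x_n, u_n); k2 = f(x_n + h, u_n + h·k1); u_{n+1} = u_n + (h/2)·(k1 + k2).
x=0.000000, u=0.060000:
  k1 = f(0.000000, 0.060000) = 0.950000
  k2 = f(0.490000, 0.525500) = 0.365656
  u ← 0.060000 + (0.49/2)·(0.950000 + 0.365656) = 0.382336
x=0.490000, u=0.382336:
  k1 = f(0.490000, 0.382336) = 0.508820
  k2 = f(0.980000, 0.631658) = -0.069065
  u ← 0.382336 + (0.49/2)·(0.508820 + (-0.069065)) = 0.490076
u(0.98) ≈ 0.4901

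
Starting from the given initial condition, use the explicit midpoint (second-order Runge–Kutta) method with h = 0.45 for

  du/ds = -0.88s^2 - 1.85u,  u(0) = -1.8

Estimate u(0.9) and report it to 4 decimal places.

-0.6330

Midpoint: k1 = f(s_n, u_n); k2 = f(s_n + h/2, u_n + (h/2)·k1); u_{n+1} = u_n + h·k2.
s=0.000000, u=-1.800000:
  k1 = f(0.000000, -1.800000) = 3.330000
  k2 = f(0.225000, -1.050750) = 1.899337
  u ← -1.800000 + 0.45·1.899337 = -0.945298
s=0.450000, u=-0.945298:
  k1 = f(0.450000, -0.945298) = 1.570602
  k2 = f(0.675000, -0.591913) = 0.694089
  u ← -0.945298 + 0.45·0.694089 = -0.632958
u(0.9) ≈ -0.6330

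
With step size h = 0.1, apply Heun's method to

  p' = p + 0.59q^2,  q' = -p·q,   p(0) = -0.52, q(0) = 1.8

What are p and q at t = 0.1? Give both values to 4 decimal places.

-0.3637, 1.8829

Heun on (p,q): k1 = f(t_n, state_n); k2 = f(t_n + h, state_n + h·k1); state_{n+1} = state_n + (h/2)·(k1 + k2).
0.000000: (-0.520000, 1.800000)
  k1 = (1.391600, 0.936000)
  predictor → (-0.380840, 1.893600)
  k2 = (1.734735, 0.721159)
  → (-0.363683, 1.882858)
(p(0.1), q(0.1)) ≈ (-0.3637, 1.8829)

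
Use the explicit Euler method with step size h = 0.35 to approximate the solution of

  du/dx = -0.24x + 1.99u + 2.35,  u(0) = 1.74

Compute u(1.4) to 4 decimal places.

Euler: u_{n+1} = u_n + h·f(x_n, u_n).
x=0.000000, u=1.740000: f=5.812600 → u ← 1.740000 + 0.35·5.812600 = 3.774410
x=0.350000, u=3.774410: f=9.777076 → u ← 3.774410 + 0.35·9.777076 = 7.196387
x=0.700000, u=7.196387: f=16.502809 → u ← 7.196387 + 0.35·16.502809 = 12.972370
x=1.050000, u=12.972370: f=27.913016 → u ← 12.972370 + 0.35·27.913016 = 22.741925
u(1.4) ≈ 22.7419

22.7419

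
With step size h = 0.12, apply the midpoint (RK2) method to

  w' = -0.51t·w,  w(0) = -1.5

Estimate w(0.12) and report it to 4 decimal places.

-1.4945

Midpoint: k1 = f(t_n, w_n); k2 = f(t_n + h/2, w_n + (h/2)·k1); w_{n+1} = w_n + h·k2.
t=0.000000, w=-1.500000:
  k1 = f(0.000000, -1.500000) = 0.000000
  k2 = f(0.060000, -1.500000) = 0.045900
  w ← -1.500000 + 0.12·0.045900 = -1.494492
w(0.12) ≈ -1.4945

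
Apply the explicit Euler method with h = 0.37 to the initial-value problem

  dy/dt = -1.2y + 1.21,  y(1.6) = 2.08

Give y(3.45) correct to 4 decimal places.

1.0653

Euler: y_{n+1} = y_n + h·f(t_n, y_n).
t=1.600000, y=2.080000: f=-1.286000 → y ← 2.080000 + 0.37·(-1.286000) = 1.604180
t=1.970000, y=1.604180: f=-0.715016 → y ← 1.604180 + 0.37·(-0.715016) = 1.339624
t=2.340000, y=1.339624: f=-0.397549 → y ← 1.339624 + 0.37·(-0.397549) = 1.192531
t=2.710000, y=1.192531: f=-0.221037 → y ← 1.192531 + 0.37·(-0.221037) = 1.110747
t=3.080000, y=1.110747: f=-0.122897 → y ← 1.110747 + 0.37·(-0.122897) = 1.065275
y(3.45) ≈ 1.0653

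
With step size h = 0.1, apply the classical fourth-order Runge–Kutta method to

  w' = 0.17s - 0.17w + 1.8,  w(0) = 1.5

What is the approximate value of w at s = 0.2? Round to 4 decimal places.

1.8072

RK4: k1 = f(s_n, w_n); k2 = f(s_n + h/2, w_n + (h/2)·k1); k3 = f(s_n + h/2, w_n + (h/2)·k2); k4 = f(s_n + h, w_n + h·k3); w_{n+1} = w_n + (h/6)·(k1 + 2k2 + 2k3 + k4).
s=0.000000, w=1.500000:
  k1 = f(0.000000, 1.500000) = 1.545000
  k2 = f(0.050000, 1.577250) = 1.540367
  k3 = f(0.050000, 1.577018) = 1.540407
  k4 = f(0.100000, 1.654041) = 1.535813
  w ← 1.500000 + (0.1/6)·(k1 + 2k2 + 2k3 + k4) = 1.654039
s=0.100000, w=1.654039:
  k1 = f(0.100000, 1.654039) = 1.535813
  k2 = f(0.150000, 1.730830) = 1.531259
  k3 = f(0.150000, 1.730602) = 1.531298
  k4 = f(0.200000, 1.807169) = 1.526781
  w ← 1.654039 + (0.1/6)·(k1 + 2k2 + 2k3 + k4) = 1.807168
w(0.2) ≈ 1.8072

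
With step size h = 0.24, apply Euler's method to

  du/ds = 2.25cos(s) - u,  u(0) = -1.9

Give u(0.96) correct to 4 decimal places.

0.6761

Euler: u_{n+1} = u_n + h·f(s_n, u_n).
s=0.000000, u=-1.900000: f=4.150000 → u ← -1.900000 + 0.24·4.150000 = -0.904000
s=0.240000, u=-0.904000: f=3.089510 → u ← -0.904000 + 0.24·3.089510 = -0.162517
s=0.480000, u=-0.162517: f=2.158256 → u ← -0.162517 + 0.24·2.158256 = 0.355464
s=0.720000, u=0.355464: f=1.336099 → u ← 0.355464 + 0.24·1.336099 = 0.676128
u(0.96) ≈ 0.6761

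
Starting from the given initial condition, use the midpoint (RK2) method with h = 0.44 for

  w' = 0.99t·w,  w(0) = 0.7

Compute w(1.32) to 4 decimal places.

Midpoint: k1 = f(t_n, w_n); k2 = f(t_n + h/2, w_n + (h/2)·k1); w_{n+1} = w_n + h·k2.
t=0.000000, w=0.700000:
  k1 = f(0.000000, 0.700000) = 0.000000
  k2 = f(0.220000, 0.700000) = 0.152460
  w ← 0.700000 + 0.44·0.152460 = 0.767082
t=0.440000, w=0.767082:
  k1 = f(0.440000, 0.767082) = 0.334141
  k2 = f(0.660000, 0.840593) = 0.549244
  w ← 0.767082 + 0.44·0.549244 = 1.008750
t=0.880000, w=1.008750:
  k1 = f(0.880000, 1.008750) = 0.878823
  k2 = f(1.100000, 1.202091) = 1.309077
  w ← 1.008750 + 0.44·1.309077 = 1.584743
w(1.32) ≈ 1.5847

1.5847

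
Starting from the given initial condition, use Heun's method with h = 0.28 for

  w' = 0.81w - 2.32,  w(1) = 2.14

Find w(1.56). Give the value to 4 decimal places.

Heun: k1 = f(t_n, w_n); k2 = f(t_n + h, w_n + h·k1); w_{n+1} = w_n + (h/2)·(k1 + k2).
t=1.000000, w=2.140000:
  k1 = f(1.000000, 2.140000) = -0.586600
  k2 = f(1.280000, 1.975752) = -0.719641
  w ← 2.140000 + (0.28/2)·(-0.586600 + (-0.719641)) = 1.957126
t=1.280000, w=1.957126:
  k1 = f(1.280000, 1.957126) = -0.734728
  k2 = f(1.560000, 1.751403) = -0.901364
  w ← 1.957126 + (0.28/2)·(-0.734728 + (-0.901364)) = 1.728073
w(1.56) ≈ 1.7281

1.7281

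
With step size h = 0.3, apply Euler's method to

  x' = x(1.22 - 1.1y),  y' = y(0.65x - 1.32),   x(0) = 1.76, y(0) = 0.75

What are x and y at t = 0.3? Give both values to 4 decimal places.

1.9686, 0.7104

Euler on (x,y): x_{n+1} = x_n + h·x', y_{n+1} = y_n + h·y'.
0.000000: (1.760000, 0.750000); f=(0.695200, -0.132000) → (1.968560, 0.710400)
(x(0.3), y(0.3)) ≈ (1.9686, 0.7104)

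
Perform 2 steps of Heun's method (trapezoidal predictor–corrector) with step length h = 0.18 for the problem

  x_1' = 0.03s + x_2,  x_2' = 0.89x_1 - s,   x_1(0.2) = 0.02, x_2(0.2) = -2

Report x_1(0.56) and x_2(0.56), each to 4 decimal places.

Heun on (x_1,x_2): k1 = f(s_n, state_n); k2 = f(s_n + h, state_n + h·k1); state_{n+1} = state_n + (h/2)·(k1 + k2).
0.200000: (0.020000, -2.000000)
  k1 = (-1.994000, -0.182200)
  predictor → (-0.338920, -2.032796)
  k2 = (-2.021396, -0.681639)
  → (-0.341386, -2.077745)
0.380000: (-0.341386, -2.077745)
  k1 = (-2.066345, -0.683833)
  predictor → (-0.713328, -2.200835)
  k2 = (-2.184035, -1.194862)
  → (-0.723920, -2.246828)
(x_1(0.56), x_2(0.56)) ≈ (-0.7239, -2.2468)

-0.7239, -2.2468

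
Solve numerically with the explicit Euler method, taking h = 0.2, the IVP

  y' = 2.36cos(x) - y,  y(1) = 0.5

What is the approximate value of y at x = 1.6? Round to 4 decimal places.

Euler: y_{n+1} = y_n + h·f(x_n, y_n).
x=1.000000, y=0.500000: f=0.775113 → y ← 0.500000 + 0.2·0.775113 = 0.655023
x=1.200000, y=0.655023: f=0.200142 → y ← 0.655023 + 0.2·0.200142 = 0.695051
x=1.400000, y=0.695051: f=-0.293929 → y ← 0.695051 + 0.2·(-0.293929) = 0.636265
y(1.6) ≈ 0.6363

0.6363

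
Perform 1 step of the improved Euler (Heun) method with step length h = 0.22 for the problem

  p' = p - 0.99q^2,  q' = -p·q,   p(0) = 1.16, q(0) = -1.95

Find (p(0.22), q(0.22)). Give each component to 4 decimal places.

0.7084, -1.6074

Heun on (p,q): k1 = f(t_n, state_n); k2 = f(t_n + h, state_n + h·k1); state_{n+1} = state_n + (h/2)·(k1 + k2).
0.000000: (1.160000, -1.950000)
  k1 = (-2.604475, 2.262000)
  predictor → (0.587015, -1.452360)
  k2 = (-1.501241, 0.852558)
  → (0.708371, -1.607399)
(p(0.22), q(0.22)) ≈ (0.7084, -1.6074)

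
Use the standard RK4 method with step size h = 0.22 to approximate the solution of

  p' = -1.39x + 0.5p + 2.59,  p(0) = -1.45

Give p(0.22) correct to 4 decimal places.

-1.0512

RK4: k1 = f(x_n, p_n); k2 = f(x_n + h/2, p_n + (h/2)·k1); k3 = f(x_n + h/2, p_n + (h/2)·k2); k4 = f(x_n + h, p_n + h·k3); p_{n+1} = p_n + (h/6)·(k1 + 2k2 + 2k3 + k4).
x=0.000000, p=-1.450000:
  k1 = f(0.000000, -1.450000) = 1.865000
  k2 = f(0.110000, -1.244850) = 1.814675
  k3 = f(0.110000, -1.250386) = 1.811907
  k4 = f(0.220000, -1.051380) = 1.758510
  p ← -1.450000 + (0.22/6)·(k1 + 2k2 + 2k3 + k4) = -1.051189
p(0.22) ≈ -1.0512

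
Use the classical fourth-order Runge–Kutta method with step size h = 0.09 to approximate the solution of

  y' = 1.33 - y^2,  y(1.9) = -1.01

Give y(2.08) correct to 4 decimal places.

-0.9430

RK4: k1 = f(t_n, y_n); k2 = f(t_n + h/2, y_n + (h/2)·k1); k3 = f(t_n + h/2, y_n + (h/2)·k2); k4 = f(t_n + h, y_n + h·k3); y_{n+1} = y_n + (h/6)·(k1 + 2k2 + 2k3 + k4).
t=1.900000, y=-1.010000:
  k1 = f(1.900000, -1.010000) = 0.309900
  k2 = f(1.945000, -0.996054) = 0.337875
  k3 = f(1.945000, -0.994796) = 0.340382
  k4 = f(1.990000, -0.979366) = 0.370843
  y ← -1.010000 + (0.09/6)·(k1 + 2k2 + 2k3 + k4) = -0.979441
t=1.990000, y=-0.979441:
  k1 = f(1.990000, -0.979441) = 0.370695
  k2 = f(2.035000, -0.962760) = 0.403093
  k3 = f(2.035000, -0.961302) = 0.405899
  k4 = f(2.080000, -0.942910) = 0.440920
  y ← -0.979441 + (0.09/6)·(k1 + 2k2 + 2k3 + k4) = -0.942997
y(2.08) ≈ -0.9430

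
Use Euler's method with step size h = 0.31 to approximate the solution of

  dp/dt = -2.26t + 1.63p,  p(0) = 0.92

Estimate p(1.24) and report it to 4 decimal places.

2.9261

Euler: p_{n+1} = p_n + h·f(t_n, p_n).
t=0.000000, p=0.920000: f=1.499600 → p ← 0.920000 + 0.31·1.499600 = 1.384876
t=0.310000, p=1.384876: f=1.556748 → p ← 1.384876 + 0.31·1.556748 = 1.867468
t=0.620000, p=1.867468: f=1.642773 → p ← 1.867468 + 0.31·1.642773 = 2.376727
t=0.930000, p=2.376727: f=1.772266 → p ← 2.376727 + 0.31·1.772266 = 2.926130
p(1.24) ≈ 2.9261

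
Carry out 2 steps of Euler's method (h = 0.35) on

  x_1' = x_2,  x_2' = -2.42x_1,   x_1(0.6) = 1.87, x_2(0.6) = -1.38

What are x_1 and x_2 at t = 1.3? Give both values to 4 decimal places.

0.3496, -4.1387

Euler on (x_1,x_2): x_1_{n+1} = x_1_n + h·x_1', x_2_{n+1} = x_2_n + h·x_2'.
0.600000: (1.870000, -1.380000); f=(-1.380000, -4.525400) → (1.387000, -2.963890)
0.950000: (1.387000, -2.963890); f=(-2.963890, -3.356540) → (0.349639, -4.138679)
(x_1(1.3), x_2(1.3)) ≈ (0.3496, -4.1387)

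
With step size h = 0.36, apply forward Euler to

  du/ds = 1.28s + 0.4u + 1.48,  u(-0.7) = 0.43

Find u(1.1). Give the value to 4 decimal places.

Euler: u_{n+1} = u_n + h·f(s_n, u_n).
s=-0.700000, u=0.430000: f=0.756000 → u ← 0.430000 + 0.36·0.756000 = 0.702160
s=-0.340000, u=0.702160: f=1.325664 → u ← 0.702160 + 0.36·1.325664 = 1.179399
s=0.020000, u=1.179399: f=1.977360 → u ← 1.179399 + 0.36·1.977360 = 1.891249
s=0.380000, u=1.891249: f=2.722899 → u ← 1.891249 + 0.36·2.722899 = 2.871492
s=0.740000, u=2.871492: f=3.575797 → u ← 2.871492 + 0.36·3.575797 = 4.158779
u(1.1) ≈ 4.1588

4.1588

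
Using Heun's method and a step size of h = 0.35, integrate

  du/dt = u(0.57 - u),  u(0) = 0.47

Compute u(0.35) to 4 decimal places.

Heun: k1 = f(t_n, u_n); k2 = f(t_n + h, u_n + h·k1); u_{n+1} = u_n + (h/2)·(k1 + k2).
t=0.000000, u=0.470000:
  k1 = f(0.000000, 0.470000) = 0.047000
  k2 = f(0.350000, 0.486450) = 0.040643
  u ← 0.470000 + (0.35/2)·(0.047000 + 0.040643) = 0.485338
u(0.35) ≈ 0.4853

0.4853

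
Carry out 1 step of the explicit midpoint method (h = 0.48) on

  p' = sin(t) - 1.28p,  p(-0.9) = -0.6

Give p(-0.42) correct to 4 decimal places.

-0.5234

Midpoint: k1 = f(t_n, p_n); k2 = f(t_n + h/2, p_n + (h/2)·k1); p_{n+1} = p_n + h·k2.
t=-0.900000, p=-0.600000:
  k1 = f(-0.900000, -0.600000) = -0.015327
  k2 = f(-0.660000, -0.603678) = 0.159592
  p ← -0.600000 + 0.48·0.159592 = -0.523396
p(-0.42) ≈ -0.5234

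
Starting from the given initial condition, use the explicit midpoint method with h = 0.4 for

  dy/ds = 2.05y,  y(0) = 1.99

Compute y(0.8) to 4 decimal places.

9.2519

Midpoint: k1 = f(s_n, y_n); k2 = f(s_n + h/2, y_n + (h/2)·k1); y_{n+1} = y_n + h·k2.
s=0.000000, y=1.990000:
  k1 = f(0.000000, 1.990000) = 4.079500
  k2 = f(0.200000, 2.805900) = 5.752095
  y ← 1.990000 + 0.4·5.752095 = 4.290838
s=0.400000, y=4.290838:
  k1 = f(0.400000, 4.290838) = 8.796218
  k2 = f(0.600000, 6.050082) = 12.402667
  y ← 4.290838 + 0.4·12.402667 = 9.251905
y(0.8) ≈ 9.2519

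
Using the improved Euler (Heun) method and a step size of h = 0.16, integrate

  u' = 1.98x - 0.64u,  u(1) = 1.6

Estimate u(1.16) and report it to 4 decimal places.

1.7705

Heun: k1 = f(x_n, u_n); k2 = f(x_n + h, u_n + h·k1); u_{n+1} = u_n + (h/2)·(k1 + k2).
x=1.000000, u=1.600000:
  k1 = f(1.000000, 1.600000) = 0.956000
  k2 = f(1.160000, 1.752960) = 1.174906
  u ← 1.600000 + (0.16/2)·(0.956000 + 1.174906) = 1.770472
u(1.16) ≈ 1.7705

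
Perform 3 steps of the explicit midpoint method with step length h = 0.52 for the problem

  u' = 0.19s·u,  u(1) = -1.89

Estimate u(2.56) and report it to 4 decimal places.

Midpoint: k1 = f(s_n, u_n); k2 = f(s_n + h/2, u_n + (h/2)·k1); u_{n+1} = u_n + h·k2.
s=1.000000, u=-1.890000:
  k1 = f(1.000000, -1.890000) = -0.359100
  k2 = f(1.260000, -1.983366) = -0.474818
  u ← -1.890000 + 0.52·(-0.474818) = -2.136905
s=1.520000, u=-2.136905:
  k1 = f(1.520000, -2.136905) = -0.617138
  k2 = f(1.780000, -2.297361) = -0.776968
  u ← -2.136905 + 0.52·(-0.776968) = -2.540928
s=2.040000, u=-2.540928:
  k1 = f(2.040000, -2.540928) = -0.984864
  k2 = f(2.300000, -2.796993) = -1.222286
  u ← -2.540928 + 0.52·(-1.222286) = -3.176517
u(2.56) ≈ -3.1765

-3.1765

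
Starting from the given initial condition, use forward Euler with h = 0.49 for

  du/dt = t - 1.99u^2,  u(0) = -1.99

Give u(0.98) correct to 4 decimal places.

Euler: u_{n+1} = u_n + h·f(t_n, u_n).
t=0.000000, u=-1.990000: f=-7.880599 → u ← -1.990000 + 0.49·(-7.880599) = -5.851494
t=0.490000, u=-5.851494: f=-67.647553 → u ← -5.851494 + 0.49·(-67.647553) = -38.998794
u(0.98) ≈ -38.9988

-38.9988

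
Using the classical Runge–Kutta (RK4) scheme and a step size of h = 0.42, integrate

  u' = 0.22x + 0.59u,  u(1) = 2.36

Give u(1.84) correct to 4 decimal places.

RK4: k1 = f(x_n, u_n); k2 = f(x_n + h/2, u_n + (h/2)·k1); k3 = f(x_n + h/2, u_n + (h/2)·k2); k4 = f(x_n + h, u_n + h·k3); u_{n+1} = u_n + (h/6)·(k1 + 2k2 + 2k3 + k4).
x=1.000000, u=2.360000:
  k1 = f(1.000000, 2.360000) = 1.612400
  k2 = f(1.210000, 2.698604) = 1.858376
  k3 = f(1.210000, 2.750259) = 1.888853
  k4 = f(1.420000, 3.153318) = 2.172858
  u ← 2.360000 + (0.42/6)·(k1 + 2k2 + 2k3 + k4) = 3.149580
x=1.420000, u=3.149580:
  k1 = f(1.420000, 3.149580) = 2.170652
  k2 = f(1.630000, 3.605417) = 2.485796
  k3 = f(1.630000, 3.671597) = 2.524842
  k4 = f(1.840000, 4.210014) = 2.888708
  u ← 3.149580 + (0.42/6)·(k1 + 2k2 + 2k3 + k4) = 4.205225
u(1.84) ≈ 4.2052

4.2052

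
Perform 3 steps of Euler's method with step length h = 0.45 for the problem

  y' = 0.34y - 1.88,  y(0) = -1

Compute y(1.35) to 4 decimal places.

Euler: y_{n+1} = y_n + h·f(t_n, y_n).
t=0.000000, y=-1.000000: f=-2.220000 → y ← -1.000000 + 0.45·(-2.220000) = -1.999000
t=0.450000, y=-1.999000: f=-2.559660 → y ← -1.999000 + 0.45·(-2.559660) = -3.150847
t=0.900000, y=-3.150847: f=-2.951288 → y ← -3.150847 + 0.45·(-2.951288) = -4.478927
y(1.35) ≈ -4.4789

-4.4789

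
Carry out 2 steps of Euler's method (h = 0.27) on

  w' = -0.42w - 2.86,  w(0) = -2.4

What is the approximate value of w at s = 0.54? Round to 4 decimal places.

Euler: w_{n+1} = w_n + h·f(s_n, w_n).
s=0.000000, w=-2.400000: f=-1.852000 → w ← -2.400000 + 0.27·(-1.852000) = -2.900040
s=0.270000, w=-2.900040: f=-1.641983 → w ← -2.900040 + 0.27·(-1.641983) = -3.343375
w(0.54) ≈ -3.3434

-3.3434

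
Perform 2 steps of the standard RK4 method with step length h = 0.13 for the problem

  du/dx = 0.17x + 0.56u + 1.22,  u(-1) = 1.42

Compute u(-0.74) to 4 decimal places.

RK4: k1 = f(x_n, u_n); k2 = f(x_n + h/2, u_n + (h/2)·k1); k3 = f(x_n + h/2, u_n + (h/2)·k2); k4 = f(x_n + h, u_n + h·k3); u_{n+1} = u_n + (h/6)·(k1 + 2k2 + 2k3 + k4).
x=-1.000000, u=1.420000:
  k1 = f(-1.000000, 1.420000) = 1.845200
  k2 = f(-0.935000, 1.539938) = 1.923415
  k3 = f(-0.935000, 1.545022) = 1.926262
  k4 = f(-0.870000, 1.670414) = 2.007532
  u ← 1.420000 + (0.13/6)·(k1 + 2k2 + 2k3 + k4) = 1.670295
x=-0.870000, u=1.670295:
  k1 = f(-0.870000, 1.670295) = 2.007465
  k2 = f(-0.805000, 1.800780) = 2.091587
  k3 = f(-0.805000, 1.806248) = 2.094649
  k4 = f(-0.740000, 1.942600) = 2.182056
  u ← 1.670295 + (0.13/6)·(k1 + 2k2 + 2k3 + k4) = 1.942472
u(-0.74) ≈ 1.9425

1.9425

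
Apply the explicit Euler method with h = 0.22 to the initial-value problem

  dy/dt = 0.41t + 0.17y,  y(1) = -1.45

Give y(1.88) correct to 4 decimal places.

-1.1758

Euler: y_{n+1} = y_n + h·f(t_n, y_n).
t=1.000000, y=-1.450000: f=0.163500 → y ← -1.450000 + 0.22·0.163500 = -1.414030
t=1.220000, y=-1.414030: f=0.259815 → y ← -1.414030 + 0.22·0.259815 = -1.356871
t=1.440000, y=-1.356871: f=0.359732 → y ← -1.356871 + 0.22·0.359732 = -1.277730
t=1.660000, y=-1.277730: f=0.463386 → y ← -1.277730 + 0.22·0.463386 = -1.175785
y(1.88) ≈ -1.1758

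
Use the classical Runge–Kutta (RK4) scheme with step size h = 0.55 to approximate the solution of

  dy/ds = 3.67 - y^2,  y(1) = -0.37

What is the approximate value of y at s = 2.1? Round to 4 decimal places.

RK4: k1 = f(s_n, y_n); k2 = f(s_n + h/2, y_n + (h/2)·k1); k3 = f(s_n + h/2, y_n + (h/2)·k2); k4 = f(s_n + h, y_n + h·k3); y_{n+1} = y_n + (h/6)·(k1 + 2k2 + 2k3 + k4).
s=1.000000, y=-0.370000:
  k1 = f(1.000000, -0.370000) = 3.533100
  k2 = f(1.275000, 0.601603) = 3.308074
  k3 = f(1.275000, 0.539720) = 3.378702
  k4 = f(1.550000, 1.488286) = 1.455005
  y ← -0.370000 + (0.55/6)·(k1 + 2k2 + 2k3 + k4) = 1.313152
s=1.550000, y=1.313152:
  k1 = f(1.550000, 1.313152) = 1.945632
  k2 = f(1.825000, 1.848201) = 0.254154
  k3 = f(1.825000, 1.383044) = 1.757189
  k4 = f(2.100000, 2.279606) = -1.526602
  y ← 1.313152 + (0.55/6)·(k1 + 2k2 + 2k3 + k4) = 1.720309
y(2.1) ≈ 1.7203

1.7203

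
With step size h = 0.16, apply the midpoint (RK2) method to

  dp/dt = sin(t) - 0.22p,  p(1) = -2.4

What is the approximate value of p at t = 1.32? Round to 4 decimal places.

-1.9542

Midpoint: k1 = f(t_n, p_n); k2 = f(t_n + h/2, p_n + (h/2)·k1); p_{n+1} = p_n + h·k2.
t=1.000000, p=-2.400000:
  k1 = f(1.000000, -2.400000) = 1.369471
  k2 = f(1.080000, -2.290442) = 1.385855
  p ← -2.400000 + 0.16·1.385855 = -2.178263
t=1.160000, p=-2.178263:
  k1 = f(1.160000, -2.178263) = 1.396021
  k2 = f(1.240000, -2.066582) = 1.400432
  p ← -2.178263 + 0.16·1.400432 = -1.954194
p(1.32) ≈ -1.9542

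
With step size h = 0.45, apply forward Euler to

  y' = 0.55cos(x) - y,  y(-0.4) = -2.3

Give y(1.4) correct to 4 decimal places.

0.1657

Euler: y_{n+1} = y_n + h·f(x_n, y_n).
x=-0.400000, y=-2.300000: f=2.806584 → y ← -2.300000 + 0.45·2.806584 = -1.037037
x=0.050000, y=-1.037037: f=1.586350 → y ← -1.037037 + 0.45·1.586350 = -0.323180
x=0.500000, y=-0.323180: f=0.805850 → y ← -0.323180 + 0.45·0.805850 = 0.039453
x=0.950000, y=0.039453: f=0.280473 → y ← 0.039453 + 0.45·0.280473 = 0.165666
y(1.4) ≈ 0.1657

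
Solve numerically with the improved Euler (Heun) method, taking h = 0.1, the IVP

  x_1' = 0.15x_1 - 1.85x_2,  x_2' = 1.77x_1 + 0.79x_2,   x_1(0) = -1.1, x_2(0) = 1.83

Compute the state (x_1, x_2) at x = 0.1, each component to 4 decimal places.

Heun on (x_1,x_2): k1 = f(x_n, state_n); k2 = f(x_n + h, state_n + h·k1); state_{n+1} = state_n + (h/2)·(k1 + k2).
0.000000: (-1.100000, 1.830000)
  k1 = (-3.550500, -0.501300)
  predictor → (-1.455050, 1.779870)
  k2 = (-3.511017, -1.169341)
  → (-1.453076, 1.746468)
(x_1(0.1), x_2(0.1)) ≈ (-1.4531, 1.7465)

-1.4531, 1.7465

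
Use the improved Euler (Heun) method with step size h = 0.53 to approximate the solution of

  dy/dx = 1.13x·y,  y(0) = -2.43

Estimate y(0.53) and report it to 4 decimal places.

-2.8157

Heun: k1 = f(x_n, y_n); k2 = f(x_n + h, y_n + h·k1); y_{n+1} = y_n + (h/2)·(k1 + k2).
x=0.000000, y=-2.430000:
  k1 = f(0.000000, -2.430000) = 0.000000
  k2 = f(0.530000, -2.430000) = -1.455327
  y ← -2.430000 + (0.53/2)·(0.000000 + (-1.455327)) = -2.815662
y(0.53) ≈ -2.8157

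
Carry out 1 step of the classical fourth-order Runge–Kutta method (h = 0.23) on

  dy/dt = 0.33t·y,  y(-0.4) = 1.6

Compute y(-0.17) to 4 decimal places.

1.5658

RK4: k1 = f(t_n, y_n); k2 = f(t_n + h/2, y_n + (h/2)·k1); k3 = f(t_n + h/2, y_n + (h/2)·k2); k4 = f(t_n + h, y_n + h·k3); y_{n+1} = y_n + (h/6)·(k1 + 2k2 + 2k3 + k4).
t=-0.400000, y=1.600000:
  k1 = f(-0.400000, 1.600000) = -0.211200
  k2 = f(-0.285000, 1.575712) = -0.148196
  k3 = f(-0.285000, 1.582957) = -0.148877
  k4 = f(-0.170000, 1.565758) = -0.087839
  y ← 1.600000 + (0.23/6)·(k1 + 2k2 + 2k3 + k4) = 1.565761
y(-0.17) ≈ 1.5658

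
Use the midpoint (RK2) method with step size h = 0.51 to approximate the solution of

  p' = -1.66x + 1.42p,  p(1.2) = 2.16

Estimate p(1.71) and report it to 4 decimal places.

2.6910

Midpoint: k1 = f(x_n, p_n); k2 = f(x_n + h/2, p_n + (h/2)·k1); p_{n+1} = p_n + h·k2.
x=1.200000, p=2.160000:
  k1 = f(1.200000, 2.160000) = 1.075200
  k2 = f(1.455000, 2.434176) = 1.041230
  p ← 2.160000 + 0.51·1.041230 = 2.691027
p(1.71) ≈ 2.6910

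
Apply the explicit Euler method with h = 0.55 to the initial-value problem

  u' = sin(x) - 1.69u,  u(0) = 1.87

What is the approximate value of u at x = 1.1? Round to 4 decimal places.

Euler: u_{n+1} = u_n + h·f(x_n, u_n).
x=0.000000, u=1.870000: f=-3.160300 → u ← 1.870000 + 0.55·(-3.160300) = 0.131835
x=0.550000, u=0.131835: f=0.299886 → u ← 0.131835 + 0.55·0.299886 = 0.296772
u(1.1) ≈ 0.2968

0.2968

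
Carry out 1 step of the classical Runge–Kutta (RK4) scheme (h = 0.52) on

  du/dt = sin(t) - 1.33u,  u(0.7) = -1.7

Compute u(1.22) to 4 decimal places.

-0.5432

RK4: k1 = f(t_n, u_n); k2 = f(t_n + h/2, u_n + (h/2)·k1); k3 = f(t_n + h/2, u_n + (h/2)·k2); k4 = f(t_n + h, u_n + h·k3); u_{n+1} = u_n + (h/6)·(k1 + 2k2 + 2k3 + k4).
t=0.700000, u=-1.700000:
  k1 = f(0.700000, -1.700000) = 2.905218
  k2 = f(0.960000, -0.944643) = 2.075567
  k3 = f(0.960000, -1.160353) = 2.362460
  k4 = f(1.220000, -0.471521) = 1.566222
  u ← -1.700000 + (0.52/6)·(k1 + 2k2 + 2k3 + k4) = -0.543217
u(1.22) ≈ -0.5432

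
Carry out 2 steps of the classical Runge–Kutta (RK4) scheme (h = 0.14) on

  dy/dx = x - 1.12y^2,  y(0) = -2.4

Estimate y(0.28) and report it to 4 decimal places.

RK4: k1 = f(x_n, y_n); k2 = f(x_n + h/2, y_n + (h/2)·k1); k3 = f(x_n + h/2, y_n + (h/2)·k2); k4 = f(x_n + h, y_n + h·k3); y_{n+1} = y_n + (h/6)·(k1 + 2k2 + 2k3 + k4).
x=0.000000, y=-2.400000:
  k1 = f(0.000000, -2.400000) = -6.451200
  k2 = f(0.070000, -2.851584) = -9.037315
  k3 = f(0.070000, -3.032612) = -10.230344
  k4 = f(0.140000, -3.832248) = -16.308461
  y ← -2.400000 + (0.14/6)·(k1 + 2k2 + 2k3 + k4) = -3.830216
x=0.140000, y=-3.830216:
  k1 = f(0.140000, -3.830216) = -16.291023
  k2 = f(0.210000, -4.970588) = -27.461552
  k3 = f(0.210000, -5.752525) = -36.852527
  k4 = f(0.280000, -8.989570) = -90.229853
  y ← -3.830216 + (0.14/6)·(k1 + 2k2 + 2k3 + k4) = -9.317027
y(0.28) ≈ -9.3170

-9.3170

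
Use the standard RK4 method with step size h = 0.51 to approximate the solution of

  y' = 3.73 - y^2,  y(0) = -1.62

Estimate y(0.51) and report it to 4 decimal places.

RK4: k1 = f(t_n, y_n); k2 = f(t_n + h/2, y_n + (h/2)·k1); k3 = f(t_n + h/2, y_n + (h/2)·k2); k4 = f(t_n + h, y_n + h·k3); y_{n+1} = y_n + (h/6)·(k1 + 2k2 + 2k3 + k4).
t=0.000000, y=-1.620000:
  k1 = f(0.000000, -1.620000) = 1.105600
  k2 = f(0.255000, -1.338072) = 1.939563
  k3 = f(0.255000, -1.125411) = 2.463449
  k4 = f(0.510000, -0.363641) = 3.597765
  y ← -1.620000 + (0.51/6)·(k1 + 2k2 + 2k3 + k4) = -0.471702
y(0.51) ≈ -0.4717

-0.4717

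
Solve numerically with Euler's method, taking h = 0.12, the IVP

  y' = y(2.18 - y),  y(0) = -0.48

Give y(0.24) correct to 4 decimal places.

Euler: y_{n+1} = y_n + h·f(t_n, y_n).
t=0.000000, y=-0.480000: f=-1.276800 → y ← -0.480000 + 0.12·(-1.276800) = -0.633216
t=0.120000, y=-0.633216: f=-1.781373 → y ← -0.633216 + 0.12·(-1.781373) = -0.846981
y(0.24) ≈ -0.8470

-0.8470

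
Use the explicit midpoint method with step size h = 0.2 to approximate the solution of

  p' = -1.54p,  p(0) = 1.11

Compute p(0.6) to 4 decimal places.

Midpoint: k1 = f(x_n, p_n); k2 = f(x_n + h/2, p_n + (h/2)·k1); p_{n+1} = p_n + h·k2.
x=0.000000, p=1.110000:
  k1 = f(0.000000, 1.110000) = -1.709400
  k2 = f(0.100000, 0.939060) = -1.446152
  p ← 1.110000 + 0.2·(-1.446152) = 0.820770
x=0.200000, p=0.820770:
  k1 = f(0.200000, 0.820770) = -1.263985
  k2 = f(0.300000, 0.694371) = -1.069331
  p ← 0.820770 + 0.2·(-1.069331) = 0.606903
x=0.400000, p=0.606903:
  k1 = f(0.400000, 0.606903) = -0.934631
  k2 = f(0.500000, 0.513440) = -0.790698
  p ← 0.606903 + 0.2·(-0.790698) = 0.448764
p(0.6) ≈ 0.4488

0.4488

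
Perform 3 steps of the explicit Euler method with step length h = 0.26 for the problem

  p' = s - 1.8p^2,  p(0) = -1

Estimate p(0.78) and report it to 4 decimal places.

-4.9896

Euler: p_{n+1} = p_n + h·f(s_n, p_n).
s=0.000000, p=-1.000000: f=-1.800000 → p ← -1.000000 + 0.26·(-1.800000) = -1.468000
s=0.260000, p=-1.468000: f=-3.619043 → p ← -1.468000 + 0.26·(-3.619043) = -2.408951
s=0.520000, p=-2.408951: f=-9.925483 → p ← -2.408951 + 0.26·(-9.925483) = -4.989577
p(0.78) ≈ -4.9896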